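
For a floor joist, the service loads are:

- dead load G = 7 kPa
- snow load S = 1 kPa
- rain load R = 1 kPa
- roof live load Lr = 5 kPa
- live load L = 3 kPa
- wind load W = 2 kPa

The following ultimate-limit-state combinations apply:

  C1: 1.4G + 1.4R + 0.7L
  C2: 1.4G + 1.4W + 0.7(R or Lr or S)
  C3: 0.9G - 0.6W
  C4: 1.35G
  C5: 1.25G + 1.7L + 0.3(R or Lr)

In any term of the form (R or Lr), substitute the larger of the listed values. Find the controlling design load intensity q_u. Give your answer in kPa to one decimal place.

(R or Lr or S) → Lr = 5 kPa; (R or Lr) → Lr = 5 kPa.
C1: 1.4(7) + 1.4(1) + 0.7(3) = 9.8 + 1.4 + 2.1 = 13.3
C2: 1.4(7) + 1.4(2) + 0.7(5) = 9.8 + 2.8 + 3.5 = 16.1
C3: 0.9(7) - 0.6(2) = 6.3 - 1.2 = 5.1
C4: 1.35(7) = 9.5
C5: 1.25(7) + 1.7(3) + 0.3(5) = 8.8 + 5.1 + 1.5 = 15.4
The controlling combination is 2, giving 16.1 kPa.

16.1 kPa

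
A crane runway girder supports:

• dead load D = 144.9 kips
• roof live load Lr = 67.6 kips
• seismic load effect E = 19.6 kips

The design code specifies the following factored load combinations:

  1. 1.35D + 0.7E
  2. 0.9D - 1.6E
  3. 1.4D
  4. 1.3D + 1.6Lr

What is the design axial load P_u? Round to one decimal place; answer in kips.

1. 1.35(144.9) + 0.7(19.6) = 209.3
2. 0.9(144.9) - 1.6(19.6) = 99.1
3. 1.4(144.9) = 202.9
4. 1.3(144.9) + 1.6(67.6) = 296.5
Maximum is from combination 4.

296.5 kips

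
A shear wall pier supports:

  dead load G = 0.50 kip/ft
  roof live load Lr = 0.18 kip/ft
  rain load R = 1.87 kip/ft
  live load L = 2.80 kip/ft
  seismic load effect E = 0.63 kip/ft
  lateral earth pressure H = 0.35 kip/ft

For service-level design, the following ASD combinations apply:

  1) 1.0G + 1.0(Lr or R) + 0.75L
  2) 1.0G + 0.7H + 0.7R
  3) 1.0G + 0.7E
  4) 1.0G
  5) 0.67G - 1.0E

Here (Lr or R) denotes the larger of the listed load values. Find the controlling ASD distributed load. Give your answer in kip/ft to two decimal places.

4.47 kip/ft

(Lr or R) → R = 1.87 kip/ft.
1) 1.0(0.50) + 1.0(1.87) + 0.75(2.80) = 0.50 + 1.87 + 2.10 = 4.47
2) 1.0(0.50) + 0.7(0.35) + 0.7(1.87) = 2.05
3) 1.0(0.50) + 0.7(0.63) = 0.50 + 0.44 = 0.94
4) 1.0(0.50) = 0.50
5) 0.67(0.50) - 1.0(0.63) = -0.30
Combination 1 governs: w = 4.47 kip/ft.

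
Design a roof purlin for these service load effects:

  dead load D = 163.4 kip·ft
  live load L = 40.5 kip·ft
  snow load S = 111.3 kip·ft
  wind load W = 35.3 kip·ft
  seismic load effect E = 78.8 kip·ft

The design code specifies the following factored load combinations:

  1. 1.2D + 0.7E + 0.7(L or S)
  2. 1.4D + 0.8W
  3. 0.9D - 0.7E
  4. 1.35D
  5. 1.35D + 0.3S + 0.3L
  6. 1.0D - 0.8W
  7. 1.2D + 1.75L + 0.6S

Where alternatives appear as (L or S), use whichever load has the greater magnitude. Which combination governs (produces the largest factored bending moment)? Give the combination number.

Combination 7

(L or S) → S = 111.3 kip·ft.
1. 1.2(163.4) + 0.7(78.8) + 0.7(111.3) = 196.1 + 55.2 + 77.9 = 329.2
2. 1.4(163.4) + 0.8(35.3) = 228.8 + 28.2 = 257.0
3. 0.9(163.4) - 0.7(78.8) = 147.1 - 55.2 = 91.9
4. 1.35(163.4) = 220.6
5. 1.35(163.4) + 0.3(111.3) + 0.3(40.5) = 266.1
6. 1.0(163.4) - 0.8(35.3) = 163.4 - 28.2 = 135.2
7. 1.2(163.4) + 1.75(40.5) + 0.6(111.3) = 333.7
The largest value is 333.7 kip·ft from combination 7.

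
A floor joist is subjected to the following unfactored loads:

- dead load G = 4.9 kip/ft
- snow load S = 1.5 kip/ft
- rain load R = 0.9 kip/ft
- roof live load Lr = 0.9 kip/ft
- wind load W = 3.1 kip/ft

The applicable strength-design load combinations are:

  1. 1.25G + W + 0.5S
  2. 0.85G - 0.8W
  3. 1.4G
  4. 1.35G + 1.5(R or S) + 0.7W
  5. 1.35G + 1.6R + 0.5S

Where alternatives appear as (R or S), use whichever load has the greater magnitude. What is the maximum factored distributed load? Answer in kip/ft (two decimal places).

11.04 kip/ft

(R or S) → S = 1.5 kip/ft.
1. 1.25(4.9) + 1.0(3.1) + 0.5(1.5) = 6.13 + 3.10 + 0.75 = 9.98
2. 0.85(4.9) - 0.8(3.1) = 4.17 - 2.48 = 1.69
3. 1.4(4.9) = 6.86
4. 1.35(4.9) + 1.5(1.5) + 0.7(3.1) = 6.62 + 2.25 + 2.17 = 11.04
5. 1.35(4.9) + 1.6(0.9) + 0.5(1.5) = 6.62 + 1.44 + 0.75 = 8.81
The controlling combination is 4, giving 11.04 kip/ft.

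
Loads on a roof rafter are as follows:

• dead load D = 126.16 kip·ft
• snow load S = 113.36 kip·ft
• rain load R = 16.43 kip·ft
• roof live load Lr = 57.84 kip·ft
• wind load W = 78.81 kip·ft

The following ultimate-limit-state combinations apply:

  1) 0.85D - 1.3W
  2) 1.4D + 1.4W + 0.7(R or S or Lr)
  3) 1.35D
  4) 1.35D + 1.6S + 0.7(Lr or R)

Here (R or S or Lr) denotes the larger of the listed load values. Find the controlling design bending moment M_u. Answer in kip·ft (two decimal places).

392.18 kip·ft

(R or S or Lr) → S = 113.36 kip·ft; (Lr or R) → Lr = 57.84 kip·ft.
1) 0.85(126.16) - 1.3(78.81) = 4.78
2) 1.4(126.16) + 1.4(78.81) + 0.7(113.36) = 366.31
3) 1.35(126.16) = 170.32
4) 1.35(126.16) + 1.6(113.36) + 0.7(57.84) = 392.18
Maximum is from combination 4.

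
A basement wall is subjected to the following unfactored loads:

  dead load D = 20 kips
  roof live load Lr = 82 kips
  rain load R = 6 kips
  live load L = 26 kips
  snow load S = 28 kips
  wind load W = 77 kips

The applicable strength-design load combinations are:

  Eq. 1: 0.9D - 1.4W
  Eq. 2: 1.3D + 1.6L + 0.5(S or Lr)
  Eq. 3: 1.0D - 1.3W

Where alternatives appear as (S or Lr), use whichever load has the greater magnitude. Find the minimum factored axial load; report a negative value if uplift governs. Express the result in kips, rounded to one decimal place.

(S or Lr) → Lr = 82 kips.
Eq. 1: 0.9(20) - 1.4(77) = 18.0 - 107.8 = -89.8
Eq. 2: 1.3(20) + 1.6(26) + 0.5(82) = 26.0 + 41.6 + 41.0 = 108.6
Eq. 3: 1.0(20) - 1.3(77) = 20.0 - 100.1 = -80.1
Combination 1 gives the minimum: -89.8 kips.

-89.8 kips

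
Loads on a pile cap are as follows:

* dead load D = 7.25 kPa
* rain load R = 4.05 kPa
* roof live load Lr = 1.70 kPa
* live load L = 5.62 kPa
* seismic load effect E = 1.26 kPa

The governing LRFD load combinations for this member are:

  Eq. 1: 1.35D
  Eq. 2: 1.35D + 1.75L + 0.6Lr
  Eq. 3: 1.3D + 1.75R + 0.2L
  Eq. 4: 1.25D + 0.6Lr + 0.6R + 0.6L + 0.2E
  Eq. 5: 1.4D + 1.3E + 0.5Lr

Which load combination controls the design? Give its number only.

Eq. 1: 1.35(7.25) = 9.79
Eq. 2: 1.35(7.25) + 1.75(5.62) + 0.6(1.70) = 20.64
Eq. 3: 1.3(7.25) + 1.75(4.05) + 0.2(5.62) = 9.43 + 7.09 + 1.12 = 17.64
Eq. 4: 1.25(7.25) + 0.6(1.70) + 0.6(4.05) + 0.6(5.62) + 0.2(1.26) = 16.14
Eq. 5: 1.4(7.25) + 1.3(1.26) + 0.5(1.70) = 10.15 + 1.64 + 0.85 = 12.64
The largest value is 20.64 kPa from combination 2.

Combination 2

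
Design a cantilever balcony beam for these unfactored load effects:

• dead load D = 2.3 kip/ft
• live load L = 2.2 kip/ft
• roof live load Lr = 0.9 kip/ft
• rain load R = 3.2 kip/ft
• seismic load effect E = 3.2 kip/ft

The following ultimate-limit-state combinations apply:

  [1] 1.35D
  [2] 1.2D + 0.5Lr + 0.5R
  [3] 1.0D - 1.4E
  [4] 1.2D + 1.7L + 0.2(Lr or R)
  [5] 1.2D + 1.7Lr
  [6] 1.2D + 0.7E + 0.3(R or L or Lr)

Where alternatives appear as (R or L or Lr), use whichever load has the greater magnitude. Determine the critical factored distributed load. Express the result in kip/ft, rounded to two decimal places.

7.14 kip/ft

(Lr or R) → R = 3.2 kip/ft; (R or L or Lr) → R = 3.2 kip/ft.
[1] 1.35(2.3) = 3.11
[2] 1.2(2.3) + 0.5(0.9) + 0.5(3.2) = 2.76 + 0.45 + 1.60 = 4.81
[3] 1.0(2.3) - 1.4(3.2) = 2.30 - 4.48 = -2.18
[4] 1.2(2.3) + 1.7(2.2) + 0.2(3.2) = 2.76 + 3.74 + 0.64 = 7.14
[5] 1.2(2.3) + 1.7(0.9) = 2.76 + 1.53 = 4.29
[6] 1.2(2.3) + 0.7(3.2) + 0.3(3.2) = 2.76 + 2.24 + 0.96 = 5.96
Combination 4 governs: w_u = 7.14 kip/ft.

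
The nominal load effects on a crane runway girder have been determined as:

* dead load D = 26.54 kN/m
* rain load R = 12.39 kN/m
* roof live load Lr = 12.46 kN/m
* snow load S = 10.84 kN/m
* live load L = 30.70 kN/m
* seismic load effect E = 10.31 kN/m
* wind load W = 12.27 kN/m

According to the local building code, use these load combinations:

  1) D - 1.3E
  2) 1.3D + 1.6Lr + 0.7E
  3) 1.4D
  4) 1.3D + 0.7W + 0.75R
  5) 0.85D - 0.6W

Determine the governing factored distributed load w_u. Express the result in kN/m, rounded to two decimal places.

61.66 kN/m

1) 1.0(26.54) - 1.3(10.31) = 26.54 - 13.40 = 13.14
2) 1.3(26.54) + 1.6(12.46) + 0.7(10.31) = 34.50 + 19.94 + 7.22 = 61.66
3) 1.4(26.54) = 37.16
4) 1.3(26.54) + 0.7(12.27) + 0.75(12.39) = 34.50 + 8.59 + 9.29 = 52.38
5) 0.85(26.54) - 0.6(12.27) = 22.56 - 7.36 = 15.20
The controlling combination is 2, giving 61.66 kN/m.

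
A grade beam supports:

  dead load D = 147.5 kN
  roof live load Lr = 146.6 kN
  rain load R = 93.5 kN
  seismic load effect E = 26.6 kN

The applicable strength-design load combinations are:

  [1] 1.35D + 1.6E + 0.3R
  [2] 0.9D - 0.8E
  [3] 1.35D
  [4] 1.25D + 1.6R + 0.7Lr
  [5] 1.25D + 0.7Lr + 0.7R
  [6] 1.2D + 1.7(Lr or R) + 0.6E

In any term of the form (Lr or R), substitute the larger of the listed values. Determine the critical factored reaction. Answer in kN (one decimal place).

(Lr or R) → Lr = 146.6 kN.
[1] 1.35(147.5) + 1.6(26.6) + 0.3(93.5) = 269.7
[2] 0.9(147.5) - 0.8(26.6) = 132.8 - 21.3 = 111.5
[3] 1.35(147.5) = 199.1
[4] 1.25(147.5) + 1.6(93.5) + 0.7(146.6) = 184.4 + 149.6 + 102.6 = 436.6
[5] 1.25(147.5) + 0.7(146.6) + 0.7(93.5) = 352.4
[6] 1.2(147.5) + 1.7(146.6) + 0.6(26.6) = 177.0 + 249.2 + 16.0 = 442.2
Maximum is from combination 6.

442.2 kN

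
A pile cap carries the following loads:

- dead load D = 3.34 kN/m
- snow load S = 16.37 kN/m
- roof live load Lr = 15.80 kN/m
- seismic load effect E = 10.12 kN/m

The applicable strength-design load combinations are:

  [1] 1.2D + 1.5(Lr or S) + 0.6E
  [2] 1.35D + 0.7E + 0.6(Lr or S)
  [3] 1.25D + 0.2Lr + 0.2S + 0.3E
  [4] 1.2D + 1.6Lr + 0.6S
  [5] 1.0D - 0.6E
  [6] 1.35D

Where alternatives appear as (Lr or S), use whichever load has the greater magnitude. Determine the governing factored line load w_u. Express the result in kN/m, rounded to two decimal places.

(Lr or S) → S = 16.37 kN/m.
[1] 1.2(3.34) + 1.5(16.37) + 0.6(10.12) = 4.01 + 24.56 + 6.07 = 34.64
[2] 1.35(3.34) + 0.7(10.12) + 0.6(16.37) = 21.42
[3] 1.25(3.34) + 0.2(15.80) + 0.2(16.37) + 0.3(10.12) = 4.18 + 3.16 + 3.27 + 3.04 = 13.65
[4] 1.2(3.34) + 1.6(15.80) + 0.6(16.37) = 4.01 + 25.28 + 9.82 = 39.11
[5] 1.0(3.34) - 0.6(10.12) = 3.34 - 6.07 = -2.73
[6] 1.35(3.34) = 4.51
The controlling combination is 4, giving 39.11 kN/m.

39.11 kN/m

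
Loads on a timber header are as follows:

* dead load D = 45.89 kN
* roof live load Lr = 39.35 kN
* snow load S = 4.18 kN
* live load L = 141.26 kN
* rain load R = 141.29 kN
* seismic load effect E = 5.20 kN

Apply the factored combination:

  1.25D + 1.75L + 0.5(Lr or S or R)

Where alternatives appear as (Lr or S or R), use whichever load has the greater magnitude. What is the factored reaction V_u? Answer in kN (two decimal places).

(Lr or S or R) → R = 141.29 kN.
1.25(45.89) + 1.75(141.26) + 0.5(141.29) = 375.21
V_u = 375.21 kN.

375.21 kN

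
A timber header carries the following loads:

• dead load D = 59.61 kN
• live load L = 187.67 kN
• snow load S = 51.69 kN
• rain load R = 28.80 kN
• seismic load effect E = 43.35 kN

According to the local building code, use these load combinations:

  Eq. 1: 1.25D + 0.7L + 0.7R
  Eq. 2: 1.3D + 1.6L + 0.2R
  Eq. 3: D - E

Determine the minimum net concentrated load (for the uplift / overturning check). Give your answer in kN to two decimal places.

16.26 kN

Eq. 1: 1.25(59.61) + 0.7(187.67) + 0.7(28.80) = 74.51 + 131.37 + 20.16 = 226.04
Eq. 2: 1.3(59.61) + 1.6(187.67) + 0.2(28.80) = 383.53
Eq. 3: 1.0(59.61) - 1.0(43.35) = 59.61 - 43.35 = 16.26
Combination 3 gives the minimum: 16.26 kN.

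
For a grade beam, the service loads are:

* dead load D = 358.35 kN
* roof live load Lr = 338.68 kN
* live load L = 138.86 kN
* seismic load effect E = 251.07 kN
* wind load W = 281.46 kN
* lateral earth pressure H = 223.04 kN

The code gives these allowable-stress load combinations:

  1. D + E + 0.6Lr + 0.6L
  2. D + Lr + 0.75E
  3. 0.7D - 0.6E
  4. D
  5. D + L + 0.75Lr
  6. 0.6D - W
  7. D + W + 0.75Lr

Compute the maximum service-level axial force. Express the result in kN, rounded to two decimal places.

1. 1.0(358.35) + 1.0(251.07) + 0.6(338.68) + 0.6(138.86) = 895.94
2. 1.0(358.35) + 1.0(338.68) + 0.75(251.07) = 358.35 + 338.68 + 188.30 = 885.33
3. 0.7(358.35) - 0.6(251.07) = 100.20
4. 1.0(358.35) = 358.35
5. 1.0(358.35) + 1.0(138.86) + 0.75(338.68) = 358.35 + 138.86 + 254.01 = 751.22
6. 0.6(358.35) - 1.0(281.46) = 215.01 - 281.46 = -66.45
7. 1.0(358.35) + 1.0(281.46) + 0.75(338.68) = 358.35 + 281.46 + 254.01 = 893.82
Maximum is from combination 1.

895.94 kN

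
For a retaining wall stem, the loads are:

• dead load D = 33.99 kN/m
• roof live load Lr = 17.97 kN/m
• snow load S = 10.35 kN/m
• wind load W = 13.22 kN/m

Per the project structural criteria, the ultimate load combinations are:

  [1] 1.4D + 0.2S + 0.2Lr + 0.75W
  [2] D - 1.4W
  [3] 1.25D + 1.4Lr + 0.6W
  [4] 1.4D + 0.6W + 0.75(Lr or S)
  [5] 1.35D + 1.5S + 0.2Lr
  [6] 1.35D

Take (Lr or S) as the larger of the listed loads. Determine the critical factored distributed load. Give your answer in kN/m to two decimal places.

75.58 kN/m

(Lr or S) → Lr = 17.97 kN/m.
[1] 1.4(33.99) + 0.2(10.35) + 0.2(17.97) + 0.75(13.22) = 47.59 + 2.07 + 3.59 + 9.92 = 63.17
[2] 1.0(33.99) - 1.4(13.22) = 33.99 - 18.51 = 15.48
[3] 1.25(33.99) + 1.4(17.97) + 0.6(13.22) = 42.49 + 25.16 + 7.93 = 75.58
[4] 1.4(33.99) + 0.6(13.22) + 0.75(17.97) = 47.59 + 7.93 + 13.48 = 69.00
[5] 1.35(33.99) + 1.5(10.35) + 0.2(17.97) = 45.89 + 15.53 + 3.59 = 65.01
[6] 1.35(33.99) = 45.89
The controlling combination is 3, giving 75.58 kN/m.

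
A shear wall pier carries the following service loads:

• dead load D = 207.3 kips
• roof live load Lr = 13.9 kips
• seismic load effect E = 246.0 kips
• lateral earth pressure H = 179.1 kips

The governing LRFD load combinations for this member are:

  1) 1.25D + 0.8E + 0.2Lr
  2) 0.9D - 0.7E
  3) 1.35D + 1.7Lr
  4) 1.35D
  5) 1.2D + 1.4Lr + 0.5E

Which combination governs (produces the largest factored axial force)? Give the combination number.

1) 1.25(207.3) + 0.8(246.0) + 0.2(13.9) = 259.13 + 196.80 + 2.78 = 458.71
2) 0.9(207.3) - 0.7(246.0) = 186.57 - 172.20 = 14.37
3) 1.35(207.3) + 1.7(13.9) = 279.86 + 23.63 = 303.49
4) 1.35(207.3) = 279.86
5) 1.2(207.3) + 1.4(13.9) + 0.5(246.0) = 248.76 + 19.46 + 123.00 = 391.22
The largest value is 458.71 kips from combination 1.

Combination 1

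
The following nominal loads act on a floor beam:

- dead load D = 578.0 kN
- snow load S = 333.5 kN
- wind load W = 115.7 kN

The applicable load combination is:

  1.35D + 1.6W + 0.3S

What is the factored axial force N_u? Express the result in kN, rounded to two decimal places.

1065.47 kN

1.35(578.0) + 1.6(115.7) + 0.3(333.5) = 780.30 + 185.12 + 100.05 = 1065.47
N_u = 1065.47 kN.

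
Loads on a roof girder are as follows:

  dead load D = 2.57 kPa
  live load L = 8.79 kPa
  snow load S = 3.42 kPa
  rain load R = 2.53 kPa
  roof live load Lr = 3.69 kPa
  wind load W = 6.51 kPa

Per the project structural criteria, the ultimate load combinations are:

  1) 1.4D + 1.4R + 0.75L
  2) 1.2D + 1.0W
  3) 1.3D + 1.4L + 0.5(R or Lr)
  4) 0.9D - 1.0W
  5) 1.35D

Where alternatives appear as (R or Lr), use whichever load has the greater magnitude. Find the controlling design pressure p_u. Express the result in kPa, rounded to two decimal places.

(R or Lr) → Lr = 3.69 kPa.
1) 1.4(2.57) + 1.4(2.53) + 0.75(8.79) = 3.60 + 3.54 + 6.59 = 13.73
2) 1.2(2.57) + 1.0(6.51) = 3.08 + 6.51 = 9.59
3) 1.3(2.57) + 1.4(8.79) + 0.5(3.69) = 17.49
4) 0.9(2.57) - 1.0(6.51) = 2.31 - 6.51 = -4.20
5) 1.35(2.57) = 3.47
Maximum is from combination 3.

17.49 kPa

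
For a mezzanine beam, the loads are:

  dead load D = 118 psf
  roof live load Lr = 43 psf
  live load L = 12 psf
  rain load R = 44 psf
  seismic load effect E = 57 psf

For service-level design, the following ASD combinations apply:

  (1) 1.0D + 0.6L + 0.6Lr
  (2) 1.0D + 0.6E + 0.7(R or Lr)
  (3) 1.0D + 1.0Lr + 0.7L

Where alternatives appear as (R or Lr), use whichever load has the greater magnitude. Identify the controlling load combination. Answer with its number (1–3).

Combination 2

(R or Lr) → R = 44 psf.
(1) 1.0(118) + 0.6(12) + 0.6(43) = 151.0
(2) 1.0(118) + 0.6(57) + 0.7(44) = 183.0
(3) 1.0(118) + 1.0(43) + 0.7(12) = 169.4
The largest value is 183.0 psf from combination 2.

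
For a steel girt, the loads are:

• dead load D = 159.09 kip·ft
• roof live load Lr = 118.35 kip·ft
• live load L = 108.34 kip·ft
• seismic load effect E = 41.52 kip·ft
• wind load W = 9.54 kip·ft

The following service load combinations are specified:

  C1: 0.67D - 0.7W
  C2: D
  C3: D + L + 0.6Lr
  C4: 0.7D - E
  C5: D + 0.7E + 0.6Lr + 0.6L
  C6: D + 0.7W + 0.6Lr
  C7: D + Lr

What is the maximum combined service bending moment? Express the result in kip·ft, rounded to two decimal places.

C1: 0.67(159.09) - 0.7(9.54) = 106.59 - 6.68 = 99.91
C2: 1.0(159.09) = 159.09
C3: 1.0(159.09) + 1.0(108.34) + 0.6(118.35) = 159.09 + 108.34 + 71.01 = 338.44
C4: 0.7(159.09) - 1.0(41.52) = 111.36 - 41.52 = 69.84
C5: 1.0(159.09) + 0.7(41.52) + 0.6(118.35) + 0.6(108.34) = 324.17
C6: 1.0(159.09) + 0.7(9.54) + 0.6(118.35) = 159.09 + 6.68 + 71.01 = 236.78
C7: 1.0(159.09) + 1.0(118.35) = 159.09 + 118.35 = 277.44
The controlling combination is 3, giving 338.44 kip·ft.

338.44 kip·ft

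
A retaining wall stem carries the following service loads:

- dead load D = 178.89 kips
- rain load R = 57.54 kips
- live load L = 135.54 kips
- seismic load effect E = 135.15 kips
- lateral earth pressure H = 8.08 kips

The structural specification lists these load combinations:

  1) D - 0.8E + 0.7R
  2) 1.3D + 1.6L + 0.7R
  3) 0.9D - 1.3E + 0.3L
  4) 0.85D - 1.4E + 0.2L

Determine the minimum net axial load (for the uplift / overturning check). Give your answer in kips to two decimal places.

1) 1.0(178.89) - 0.8(135.15) + 0.7(57.54) = 111.05
2) 1.3(178.89) + 1.6(135.54) + 0.7(57.54) = 489.70
3) 0.9(178.89) - 1.3(135.15) + 0.3(135.54) = 25.97
4) 0.85(178.89) - 1.4(135.15) + 0.2(135.54) = -10.05
Combination 4 gives the minimum: -10.05 kips.

-10.05 kips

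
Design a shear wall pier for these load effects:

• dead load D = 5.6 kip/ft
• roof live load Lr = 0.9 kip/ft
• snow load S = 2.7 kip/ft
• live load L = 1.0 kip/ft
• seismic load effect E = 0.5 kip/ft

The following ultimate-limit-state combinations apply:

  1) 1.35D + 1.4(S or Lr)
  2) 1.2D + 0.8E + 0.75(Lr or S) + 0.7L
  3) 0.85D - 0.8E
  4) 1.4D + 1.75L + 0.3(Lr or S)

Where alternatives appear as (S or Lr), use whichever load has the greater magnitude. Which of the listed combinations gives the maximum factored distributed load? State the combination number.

Combination 1

(S or Lr) → S = 2.7 kip/ft; (Lr or S) → S = 2.7 kip/ft.
1) 1.35(5.6) + 1.4(2.7) = 11.3
2) 1.2(5.6) + 0.8(0.5) + 0.75(2.7) + 0.7(1.0) = 6.7 + 0.4 + 2.0 + 0.7 = 9.8
3) 0.85(5.6) - 0.8(0.5) = 4.8 - 0.4 = 4.4
4) 1.4(5.6) + 1.75(1.0) + 0.3(2.7) = 7.8 + 1.8 + 0.8 = 10.4
The largest value is 11.3 kip/ft from combination 1.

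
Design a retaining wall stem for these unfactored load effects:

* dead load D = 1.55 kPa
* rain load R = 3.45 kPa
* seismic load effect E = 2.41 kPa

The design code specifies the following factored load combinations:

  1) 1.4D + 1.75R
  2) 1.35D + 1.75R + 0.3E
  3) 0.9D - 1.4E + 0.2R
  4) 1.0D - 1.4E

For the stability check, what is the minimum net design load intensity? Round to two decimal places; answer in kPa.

-1.82 kPa

1) 1.4(1.55) + 1.75(3.45) = 8.21
2) 1.35(1.55) + 1.75(3.45) + 0.3(2.41) = 8.85
3) 0.9(1.55) - 1.4(2.41) + 0.2(3.45) = -1.29
4) 1.0(1.55) - 1.4(2.41) = -1.82
Combination 4 gives the minimum: -1.82 kPa.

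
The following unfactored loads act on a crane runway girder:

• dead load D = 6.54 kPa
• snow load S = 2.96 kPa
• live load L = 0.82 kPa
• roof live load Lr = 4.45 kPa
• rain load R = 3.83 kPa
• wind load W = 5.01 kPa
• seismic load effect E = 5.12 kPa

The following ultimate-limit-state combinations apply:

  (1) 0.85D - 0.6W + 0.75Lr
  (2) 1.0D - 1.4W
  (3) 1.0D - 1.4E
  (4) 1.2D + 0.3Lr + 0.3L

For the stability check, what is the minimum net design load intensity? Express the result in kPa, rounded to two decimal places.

-0.63 kPa

(1) 0.85(6.54) - 0.6(5.01) + 0.75(4.45) = 5.89
(2) 1.0(6.54) - 1.4(5.01) = -0.47
(3) 1.0(6.54) - 1.4(5.12) = -0.63
(4) 1.2(6.54) + 0.3(4.45) + 0.3(0.82) = 9.43
Combination 3 gives the minimum: -0.63 kPa.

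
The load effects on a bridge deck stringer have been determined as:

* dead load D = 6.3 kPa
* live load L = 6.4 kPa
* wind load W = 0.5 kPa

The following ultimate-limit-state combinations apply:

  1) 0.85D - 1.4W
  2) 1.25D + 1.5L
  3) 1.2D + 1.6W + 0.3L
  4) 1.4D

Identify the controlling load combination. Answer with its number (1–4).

1) 0.85(6.3) - 1.4(0.5) = 5.36 - 0.70 = 4.66
2) 1.25(6.3) + 1.5(6.4) = 7.88 + 9.60 = 17.48
3) 1.2(6.3) + 1.6(0.5) + 0.3(6.4) = 7.56 + 0.80 + 1.92 = 10.28
4) 1.4(6.3) = 8.82
The largest value is 17.48 kPa from combination 2.

Combination 2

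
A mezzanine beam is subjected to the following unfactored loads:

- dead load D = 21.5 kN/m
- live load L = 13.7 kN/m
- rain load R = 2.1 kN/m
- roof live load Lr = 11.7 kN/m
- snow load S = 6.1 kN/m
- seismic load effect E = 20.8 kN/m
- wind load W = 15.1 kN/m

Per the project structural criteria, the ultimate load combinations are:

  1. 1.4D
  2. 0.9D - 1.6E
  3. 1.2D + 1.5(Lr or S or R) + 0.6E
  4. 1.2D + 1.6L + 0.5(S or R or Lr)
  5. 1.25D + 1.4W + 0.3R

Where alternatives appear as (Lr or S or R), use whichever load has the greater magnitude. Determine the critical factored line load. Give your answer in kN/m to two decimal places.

55.83 kN/m

(Lr or S or R) → Lr = 11.7 kN/m; (S or R or Lr) → Lr = 11.7 kN/m.
1. 1.4(21.5) = 30.10
2. 0.9(21.5) - 1.6(20.8) = -13.93
3. 1.2(21.5) + 1.5(11.7) + 0.6(20.8) = 55.83
4. 1.2(21.5) + 1.6(13.7) + 0.5(11.7) = 53.57
5. 1.25(21.5) + 1.4(15.1) + 0.3(2.1) = 48.65
Maximum is from combination 3.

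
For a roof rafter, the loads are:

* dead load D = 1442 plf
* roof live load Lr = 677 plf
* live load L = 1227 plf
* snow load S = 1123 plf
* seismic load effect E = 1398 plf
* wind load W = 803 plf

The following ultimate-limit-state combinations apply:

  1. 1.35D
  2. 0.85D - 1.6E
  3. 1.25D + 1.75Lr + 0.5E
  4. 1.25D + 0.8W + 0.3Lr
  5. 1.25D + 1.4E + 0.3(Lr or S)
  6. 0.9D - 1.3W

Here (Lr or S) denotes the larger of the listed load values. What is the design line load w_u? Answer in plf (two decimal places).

4096.60 plf

(Lr or S) → S = 1123 plf.
1. 1.35(1442) = 1946.70
2. 0.85(1442) - 1.6(1398) = 1225.70 - 2236.80 = -1011.10
3. 1.25(1442) + 1.75(677) + 0.5(1398) = 1802.50 + 1184.75 + 699.00 = 3686.25
4. 1.25(1442) + 0.8(803) + 0.3(677) = 1802.50 + 642.40 + 203.10 = 2648.00
5. 1.25(1442) + 1.4(1398) + 0.3(1123) = 1802.50 + 1957.20 + 336.90 = 4096.60
6. 0.9(1442) - 1.3(803) = 1297.80 - 1043.90 = 253.90
Combination 5 governs: w_u = 4096.60 plf.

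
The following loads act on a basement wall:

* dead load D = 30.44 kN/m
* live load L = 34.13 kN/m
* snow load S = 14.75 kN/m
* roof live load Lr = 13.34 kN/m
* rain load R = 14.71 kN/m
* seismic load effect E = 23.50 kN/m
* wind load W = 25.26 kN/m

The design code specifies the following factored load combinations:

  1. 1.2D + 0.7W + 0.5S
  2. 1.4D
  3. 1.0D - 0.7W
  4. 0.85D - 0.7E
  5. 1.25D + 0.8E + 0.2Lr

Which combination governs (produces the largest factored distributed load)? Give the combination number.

1. 1.2(30.44) + 0.7(25.26) + 0.5(14.75) = 36.53 + 17.68 + 7.38 = 61.59
2. 1.4(30.44) = 42.62
3. 1.0(30.44) - 0.7(25.26) = 30.44 - 17.68 = 12.76
4. 0.85(30.44) - 0.7(23.50) = 25.87 - 16.45 = 9.42
5. 1.25(30.44) + 0.8(23.50) + 0.2(13.34) = 38.05 + 18.80 + 2.67 = 59.52
The largest value is 61.59 kN/m from combination 1.

Combination 1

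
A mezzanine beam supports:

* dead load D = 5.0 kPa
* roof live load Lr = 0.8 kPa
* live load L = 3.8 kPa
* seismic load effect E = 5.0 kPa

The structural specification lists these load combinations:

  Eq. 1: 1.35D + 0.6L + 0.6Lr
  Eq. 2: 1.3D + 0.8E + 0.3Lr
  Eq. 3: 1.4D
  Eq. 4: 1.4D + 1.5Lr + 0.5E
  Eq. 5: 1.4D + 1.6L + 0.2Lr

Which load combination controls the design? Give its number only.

Eq. 1: 1.35(5.0) + 0.6(3.8) + 0.6(0.8) = 6.75 + 2.28 + 0.48 = 9.51
Eq. 2: 1.3(5.0) + 0.8(5.0) + 0.3(0.8) = 6.50 + 4.00 + 0.24 = 10.74
Eq. 3: 1.4(5.0) = 7.00
Eq. 4: 1.4(5.0) + 1.5(0.8) + 0.5(5.0) = 7.00 + 1.20 + 2.50 = 10.70
Eq. 5: 1.4(5.0) + 1.6(3.8) + 0.2(0.8) = 7.00 + 6.08 + 0.16 = 13.24
The largest value is 13.24 kPa from combination 5.

Combination 5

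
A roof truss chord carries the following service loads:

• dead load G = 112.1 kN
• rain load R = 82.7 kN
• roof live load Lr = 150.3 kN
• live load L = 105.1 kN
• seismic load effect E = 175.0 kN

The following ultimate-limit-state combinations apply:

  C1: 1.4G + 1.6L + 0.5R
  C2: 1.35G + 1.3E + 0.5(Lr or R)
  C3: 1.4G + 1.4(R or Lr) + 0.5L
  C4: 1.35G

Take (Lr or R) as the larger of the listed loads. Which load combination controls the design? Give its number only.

(Lr or R) → Lr = 150.3 kN; (R or Lr) → Lr = 150.3 kN.
C1: 1.4(112.1) + 1.6(105.1) + 0.5(82.7) = 156.9 + 168.2 + 41.4 = 366.5
C2: 1.35(112.1) + 1.3(175.0) + 0.5(150.3) = 151.3 + 227.5 + 75.2 = 454.0
C3: 1.4(112.1) + 1.4(150.3) + 0.5(105.1) = 156.9 + 210.4 + 52.6 = 419.9
C4: 1.35(112.1) = 151.3
The largest value is 454.0 kN from combination 2.

Combination 2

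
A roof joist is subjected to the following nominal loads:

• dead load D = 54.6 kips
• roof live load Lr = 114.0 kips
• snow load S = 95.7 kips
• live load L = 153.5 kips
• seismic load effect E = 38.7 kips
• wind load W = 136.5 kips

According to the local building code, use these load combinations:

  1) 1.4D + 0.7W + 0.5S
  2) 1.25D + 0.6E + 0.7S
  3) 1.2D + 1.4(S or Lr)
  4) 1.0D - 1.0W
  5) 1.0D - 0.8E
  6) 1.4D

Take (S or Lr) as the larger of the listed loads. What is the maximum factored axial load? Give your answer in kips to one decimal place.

(S or Lr) → Lr = 114.0 kips.
1) 1.4(54.6) + 0.7(136.5) + 0.5(95.7) = 219.8
2) 1.25(54.6) + 0.6(38.7) + 0.7(95.7) = 68.3 + 23.2 + 67.0 = 158.5
3) 1.2(54.6) + 1.4(114.0) = 65.5 + 159.6 = 225.1
4) 1.0(54.6) - 1.0(136.5) = 54.6 - 136.5 = -81.9
5) 1.0(54.6) - 0.8(38.7) = 54.6 - 31.0 = 23.6
6) 1.4(54.6) = 76.4
Combination 3 governs: P_u = 225.1 kips.

225.1 kips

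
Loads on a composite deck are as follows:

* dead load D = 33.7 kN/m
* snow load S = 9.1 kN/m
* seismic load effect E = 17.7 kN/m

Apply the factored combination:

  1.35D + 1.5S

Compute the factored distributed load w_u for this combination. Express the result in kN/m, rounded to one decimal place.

59.1 kN/m

1.35(33.7) + 1.5(9.1) = 59.1
w_u = 59.1 kN/m.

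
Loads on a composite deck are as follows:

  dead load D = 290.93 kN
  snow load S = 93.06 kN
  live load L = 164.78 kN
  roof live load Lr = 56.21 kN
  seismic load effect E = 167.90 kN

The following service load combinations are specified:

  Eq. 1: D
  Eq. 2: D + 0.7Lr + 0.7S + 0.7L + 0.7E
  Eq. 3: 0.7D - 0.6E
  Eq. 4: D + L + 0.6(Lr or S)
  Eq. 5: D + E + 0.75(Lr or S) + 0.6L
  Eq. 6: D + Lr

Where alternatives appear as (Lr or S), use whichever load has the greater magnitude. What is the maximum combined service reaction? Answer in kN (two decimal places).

(Lr or S) → S = 93.06 kN.
Eq. 1: 1.0(290.93) = 290.93
Eq. 2: 1.0(290.93) + 0.7(56.21) + 0.7(93.06) + 0.7(164.78) + 0.7(167.90) = 290.93 + 39.35 + 65.14 + 115.35 + 117.53 = 628.30
Eq. 3: 0.7(290.93) - 0.6(167.90) = 203.65 - 100.74 = 102.91
Eq. 4: 1.0(290.93) + 1.0(164.78) + 0.6(93.06) = 290.93 + 164.78 + 55.84 = 511.55
Eq. 5: 1.0(290.93) + 1.0(167.90) + 0.75(93.06) + 0.6(164.78) = 627.49
Eq. 6: 1.0(290.93) + 1.0(56.21) = 290.93 + 56.21 = 347.14
Combination 2 governs: V = 628.30 kN.

628.30 kN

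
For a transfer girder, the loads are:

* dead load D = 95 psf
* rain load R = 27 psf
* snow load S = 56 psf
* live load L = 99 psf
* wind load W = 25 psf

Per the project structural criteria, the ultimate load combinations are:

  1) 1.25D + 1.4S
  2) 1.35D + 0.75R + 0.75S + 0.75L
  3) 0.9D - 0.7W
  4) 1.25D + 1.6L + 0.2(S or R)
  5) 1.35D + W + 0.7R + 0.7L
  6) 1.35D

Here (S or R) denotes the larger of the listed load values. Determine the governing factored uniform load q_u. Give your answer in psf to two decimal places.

(S or R) → S = 56 psf.
1) 1.25(95) + 1.4(56) = 118.75 + 78.40 = 197.15
2) 1.35(95) + 0.75(27) + 0.75(56) + 0.75(99) = 128.25 + 20.25 + 42.00 + 74.25 = 264.75
3) 0.9(95) - 0.7(25) = 85.50 - 17.50 = 68.00
4) 1.25(95) + 1.6(99) + 0.2(56) = 118.75 + 158.40 + 11.20 = 288.35
5) 1.35(95) + 1.0(25) + 0.7(27) + 0.7(99) = 128.25 + 25.00 + 18.90 + 69.30 = 241.45
6) 1.35(95) = 128.25
The controlling combination is 4, giving 288.35 psf.

288.35 psf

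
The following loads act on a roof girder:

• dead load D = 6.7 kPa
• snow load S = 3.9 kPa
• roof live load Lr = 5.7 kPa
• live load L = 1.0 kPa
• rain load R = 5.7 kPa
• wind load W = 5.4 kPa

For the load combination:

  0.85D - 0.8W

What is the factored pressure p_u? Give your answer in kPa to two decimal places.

0.85(6.7) - 0.8(5.4) = 1.38
p_u = 1.38 kPa.

1.38 kPa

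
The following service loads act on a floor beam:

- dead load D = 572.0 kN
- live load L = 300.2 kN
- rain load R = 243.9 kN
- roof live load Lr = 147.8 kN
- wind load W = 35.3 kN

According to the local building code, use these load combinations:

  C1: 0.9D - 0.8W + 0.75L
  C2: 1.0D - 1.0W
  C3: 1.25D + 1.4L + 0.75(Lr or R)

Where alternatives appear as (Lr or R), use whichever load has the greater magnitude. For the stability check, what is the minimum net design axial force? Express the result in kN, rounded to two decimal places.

536.70 kN

(Lr or R) → R = 243.9 kN.
C1: 0.9(572.0) - 0.8(35.3) + 0.75(300.2) = 711.71
C2: 1.0(572.0) - 1.0(35.3) = 536.70
C3: 1.25(572.0) + 1.4(300.2) + 0.75(243.9) = 1318.21
Combination 2 gives the minimum: 536.70 kN.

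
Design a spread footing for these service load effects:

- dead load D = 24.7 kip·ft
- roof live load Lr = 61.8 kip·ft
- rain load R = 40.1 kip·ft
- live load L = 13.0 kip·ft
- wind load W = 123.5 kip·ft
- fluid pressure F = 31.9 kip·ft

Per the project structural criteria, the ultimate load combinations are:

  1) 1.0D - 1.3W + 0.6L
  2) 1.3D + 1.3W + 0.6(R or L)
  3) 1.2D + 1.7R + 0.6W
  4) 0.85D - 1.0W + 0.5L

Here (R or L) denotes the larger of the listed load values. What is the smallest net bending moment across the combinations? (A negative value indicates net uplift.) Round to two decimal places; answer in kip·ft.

(R or L) → R = 40.1 kip·ft.
1) 1.0(24.7) - 1.3(123.5) + 0.6(13.0) = -128.05
2) 1.3(24.7) + 1.3(123.5) + 0.6(40.1) = 216.72
3) 1.2(24.7) + 1.7(40.1) + 0.6(123.5) = 171.91
4) 0.85(24.7) - 1.0(123.5) + 0.5(13.0) = -96.01
Combination 1 gives the minimum: -128.05 kip·ft.

-128.05 kip·ft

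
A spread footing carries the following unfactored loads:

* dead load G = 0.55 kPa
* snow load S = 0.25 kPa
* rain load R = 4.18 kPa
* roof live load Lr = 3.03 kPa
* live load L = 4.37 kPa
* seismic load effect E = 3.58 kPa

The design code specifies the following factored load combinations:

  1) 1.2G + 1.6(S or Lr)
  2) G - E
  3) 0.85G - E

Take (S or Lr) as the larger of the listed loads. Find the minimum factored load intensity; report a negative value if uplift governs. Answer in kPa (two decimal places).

(S or Lr) → Lr = 3.03 kPa.
1) 1.2(0.55) + 1.6(3.03) = 0.66 + 4.85 = 5.51
2) 1.0(0.55) - 1.0(3.58) = 0.55 - 3.58 = -3.03
3) 0.85(0.55) - 1.0(3.58) = 0.47 - 3.58 = -3.11
Combination 3 gives the minimum: -3.11 kPa.

-3.11 kPa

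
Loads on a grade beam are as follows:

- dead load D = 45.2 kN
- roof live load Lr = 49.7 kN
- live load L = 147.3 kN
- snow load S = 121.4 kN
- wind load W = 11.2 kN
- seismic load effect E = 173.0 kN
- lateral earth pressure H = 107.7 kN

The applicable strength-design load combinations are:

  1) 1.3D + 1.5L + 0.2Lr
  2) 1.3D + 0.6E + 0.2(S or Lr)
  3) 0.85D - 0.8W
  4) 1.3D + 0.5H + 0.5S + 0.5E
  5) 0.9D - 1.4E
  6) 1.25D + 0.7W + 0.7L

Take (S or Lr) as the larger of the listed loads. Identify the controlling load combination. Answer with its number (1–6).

(S or Lr) → S = 121.4 kN.
1) 1.3(45.2) + 1.5(147.3) + 0.2(49.7) = 58.76 + 220.95 + 9.94 = 289.65
2) 1.3(45.2) + 0.6(173.0) + 0.2(121.4) = 58.76 + 103.80 + 24.28 = 186.84
3) 0.85(45.2) - 0.8(11.2) = 38.42 - 8.96 = 29.46
4) 1.3(45.2) + 0.5(107.7) + 0.5(121.4) + 0.5(173.0) = 58.76 + 53.85 + 60.70 + 86.50 = 259.81
5) 0.9(45.2) - 1.4(173.0) = 40.68 - 242.20 = -201.52
6) 1.25(45.2) + 0.7(11.2) + 0.7(147.3) = 56.50 + 7.84 + 103.11 = 167.45
The largest value is 289.65 kN from combination 1.

Combination 1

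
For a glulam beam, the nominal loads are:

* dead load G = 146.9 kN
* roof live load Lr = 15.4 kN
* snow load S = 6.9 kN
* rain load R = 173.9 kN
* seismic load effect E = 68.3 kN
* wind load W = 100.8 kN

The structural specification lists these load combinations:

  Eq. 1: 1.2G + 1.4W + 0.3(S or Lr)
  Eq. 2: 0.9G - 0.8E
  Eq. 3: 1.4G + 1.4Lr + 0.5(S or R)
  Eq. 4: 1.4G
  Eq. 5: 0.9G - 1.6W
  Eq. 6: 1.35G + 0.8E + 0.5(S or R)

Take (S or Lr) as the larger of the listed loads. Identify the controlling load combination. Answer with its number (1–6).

Combination 6

(S or Lr) → Lr = 15.4 kN; (S or R) → R = 173.9 kN.
Eq. 1: 1.2(146.9) + 1.4(100.8) + 0.3(15.4) = 176.28 + 141.12 + 4.62 = 322.02
Eq. 2: 0.9(146.9) - 0.8(68.3) = 132.21 - 54.64 = 77.57
Eq. 3: 1.4(146.9) + 1.4(15.4) + 0.5(173.9) = 205.66 + 21.56 + 86.95 = 314.17
Eq. 4: 1.4(146.9) = 205.66
Eq. 5: 0.9(146.9) - 1.6(100.8) = 132.21 - 161.28 = -29.07
Eq. 6: 1.35(146.9) + 0.8(68.3) + 0.5(173.9) = 198.32 + 54.64 + 86.95 = 339.91
The largest value is 339.91 kN from combination 6.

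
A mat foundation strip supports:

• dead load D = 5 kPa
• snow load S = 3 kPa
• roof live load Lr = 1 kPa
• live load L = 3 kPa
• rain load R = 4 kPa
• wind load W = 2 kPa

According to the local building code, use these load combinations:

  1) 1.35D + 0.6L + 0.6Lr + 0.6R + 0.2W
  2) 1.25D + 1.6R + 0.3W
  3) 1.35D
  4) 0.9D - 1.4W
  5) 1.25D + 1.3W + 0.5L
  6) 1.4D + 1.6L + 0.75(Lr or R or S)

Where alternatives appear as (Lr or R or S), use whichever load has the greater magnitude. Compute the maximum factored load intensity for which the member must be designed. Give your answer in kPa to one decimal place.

14.8 kPa

(Lr or R or S) → R = 4 kPa.
1) 1.35(5) + 0.6(3) + 0.6(1) + 0.6(4) + 0.2(2) = 6.8 + 1.8 + 0.6 + 2.4 + 0.4 = 12.0
2) 1.25(5) + 1.6(4) + 0.3(2) = 6.3 + 6.4 + 0.6 = 13.3
3) 1.35(5) = 6.8
4) 0.9(5) - 1.4(2) = 4.5 - 2.8 = 1.7
5) 1.25(5) + 1.3(2) + 0.5(3) = 6.3 + 2.6 + 1.5 = 10.4
6) 1.4(5) + 1.6(3) + 0.75(4) = 7.0 + 4.8 + 3.0 = 14.8
Combination 6 governs: q_u = 14.8 kPa.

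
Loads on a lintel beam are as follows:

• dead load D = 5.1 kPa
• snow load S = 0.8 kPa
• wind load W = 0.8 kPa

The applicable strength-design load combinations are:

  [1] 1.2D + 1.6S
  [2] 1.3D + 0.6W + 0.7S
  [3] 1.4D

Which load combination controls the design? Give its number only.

Combination 2

[1] 1.2(5.1) + 1.6(0.8) = 7.4
[2] 1.3(5.1) + 0.6(0.8) + 0.7(0.8) = 7.7
[3] 1.4(5.1) = 7.1
The largest value is 7.7 kPa from combination 2.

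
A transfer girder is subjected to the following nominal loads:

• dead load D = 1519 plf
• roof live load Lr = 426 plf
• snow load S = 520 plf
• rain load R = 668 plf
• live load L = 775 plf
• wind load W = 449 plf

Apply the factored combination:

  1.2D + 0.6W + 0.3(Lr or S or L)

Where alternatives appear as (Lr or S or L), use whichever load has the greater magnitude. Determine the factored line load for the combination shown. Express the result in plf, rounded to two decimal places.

(Lr or S or L) → L = 775 plf.
1.2(1519) + 0.6(449) + 0.3(775) = 1822.80 + 269.40 + 232.50 = 2324.70
w_u = 2324.70 plf.

2324.70 plf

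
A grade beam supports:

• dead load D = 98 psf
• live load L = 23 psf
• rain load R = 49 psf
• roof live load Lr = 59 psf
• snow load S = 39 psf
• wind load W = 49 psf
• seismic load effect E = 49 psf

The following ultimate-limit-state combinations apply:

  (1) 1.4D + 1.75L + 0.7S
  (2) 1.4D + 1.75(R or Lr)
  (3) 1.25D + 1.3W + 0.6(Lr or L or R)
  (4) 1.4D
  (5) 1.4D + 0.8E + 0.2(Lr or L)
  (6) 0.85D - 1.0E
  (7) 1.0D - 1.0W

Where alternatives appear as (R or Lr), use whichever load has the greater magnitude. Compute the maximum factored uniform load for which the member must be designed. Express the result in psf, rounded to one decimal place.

(R or Lr) → Lr = 59 psf; (Lr or L or R) → Lr = 59 psf; (Lr or L) → Lr = 59 psf.
(1) 1.4(98) + 1.75(23) + 0.7(39) = 137.2 + 40.3 + 27.3 = 204.8
(2) 1.4(98) + 1.75(59) = 137.2 + 103.3 = 240.5
(3) 1.25(98) + 1.3(49) + 0.6(59) = 122.5 + 63.7 + 35.4 = 221.6
(4) 1.4(98) = 137.2
(5) 1.4(98) + 0.8(49) + 0.2(59) = 137.2 + 39.2 + 11.8 = 188.2
(6) 0.85(98) - 1.0(49) = 83.3 - 49.0 = 34.3
(7) 1.0(98) - 1.0(49) = 98.0 - 49.0 = 49.0
Maximum is from combination 2.

240.5 psf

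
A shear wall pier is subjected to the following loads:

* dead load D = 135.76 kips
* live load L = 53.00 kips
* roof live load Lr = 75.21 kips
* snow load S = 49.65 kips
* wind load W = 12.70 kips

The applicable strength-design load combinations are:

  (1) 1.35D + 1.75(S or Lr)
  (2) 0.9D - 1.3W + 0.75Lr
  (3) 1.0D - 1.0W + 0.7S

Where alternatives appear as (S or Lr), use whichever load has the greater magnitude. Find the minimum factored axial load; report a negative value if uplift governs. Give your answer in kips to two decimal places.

(S or Lr) → Lr = 75.21 kips.
(1) 1.35(135.76) + 1.75(75.21) = 314.89
(2) 0.9(135.76) - 1.3(12.70) + 0.75(75.21) = 122.18 - 16.51 + 56.41 = 162.08
(3) 1.0(135.76) - 1.0(12.70) + 0.7(49.65) = 135.76 - 12.70 + 34.76 = 157.82
Combination 3 gives the minimum: 157.82 kips.

157.82 kips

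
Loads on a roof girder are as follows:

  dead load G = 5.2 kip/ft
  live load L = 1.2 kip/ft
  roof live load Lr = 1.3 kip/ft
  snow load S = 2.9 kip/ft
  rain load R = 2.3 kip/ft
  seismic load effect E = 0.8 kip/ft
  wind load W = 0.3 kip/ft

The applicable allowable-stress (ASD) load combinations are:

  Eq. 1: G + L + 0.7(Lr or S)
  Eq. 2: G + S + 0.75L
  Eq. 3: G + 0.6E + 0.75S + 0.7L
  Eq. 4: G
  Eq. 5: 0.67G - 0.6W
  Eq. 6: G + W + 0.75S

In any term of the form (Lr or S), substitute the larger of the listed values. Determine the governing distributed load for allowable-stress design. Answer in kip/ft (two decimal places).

(Lr or S) → S = 2.9 kip/ft.
Eq. 1: 1.0(5.2) + 1.0(1.2) + 0.7(2.9) = 5.20 + 1.20 + 2.03 = 8.43
Eq. 2: 1.0(5.2) + 1.0(2.9) + 0.75(1.2) = 5.20 + 2.90 + 0.90 = 9.00
Eq. 3: 1.0(5.2) + 0.6(0.8) + 0.75(2.9) + 0.7(1.2) = 5.20 + 0.48 + 2.18 + 0.84 = 8.70
Eq. 4: 1.0(5.2) = 5.20
Eq. 5: 0.67(5.2) - 0.6(0.3) = 3.48 - 0.18 = 3.30
Eq. 6: 1.0(5.2) + 1.0(0.3) + 0.75(2.9) = 5.20 + 0.30 + 2.18 = 7.68
The controlling combination is 2, giving 9.00 kip/ft.

9.00 kip/ft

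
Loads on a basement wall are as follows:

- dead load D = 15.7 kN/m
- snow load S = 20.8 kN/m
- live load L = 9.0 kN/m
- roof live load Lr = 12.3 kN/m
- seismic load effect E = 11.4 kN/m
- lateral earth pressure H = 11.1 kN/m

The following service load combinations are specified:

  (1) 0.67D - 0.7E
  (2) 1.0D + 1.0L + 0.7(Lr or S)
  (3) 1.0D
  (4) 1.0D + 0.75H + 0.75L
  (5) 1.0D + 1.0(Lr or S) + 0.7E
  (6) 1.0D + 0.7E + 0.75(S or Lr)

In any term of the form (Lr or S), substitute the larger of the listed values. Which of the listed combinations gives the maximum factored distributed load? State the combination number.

(Lr or S) → S = 20.8 kN/m; (S or Lr) → S = 20.8 kN/m.
(1) 0.67(15.7) - 0.7(11.4) = 10.5 - 8.0 = 2.5
(2) 1.0(15.7) + 1.0(9.0) + 0.7(20.8) = 15.7 + 9.0 + 14.6 = 39.3
(3) 1.0(15.7) = 15.7
(4) 1.0(15.7) + 0.75(11.1) + 0.75(9.0) = 15.7 + 8.3 + 6.8 = 30.8
(5) 1.0(15.7) + 1.0(20.8) + 0.7(11.4) = 15.7 + 20.8 + 8.0 = 44.5
(6) 1.0(15.7) + 0.7(11.4) + 0.75(20.8) = 15.7 + 8.0 + 15.6 = 39.3
The largest value is 44.5 kN/m from combination 5.

Combination 5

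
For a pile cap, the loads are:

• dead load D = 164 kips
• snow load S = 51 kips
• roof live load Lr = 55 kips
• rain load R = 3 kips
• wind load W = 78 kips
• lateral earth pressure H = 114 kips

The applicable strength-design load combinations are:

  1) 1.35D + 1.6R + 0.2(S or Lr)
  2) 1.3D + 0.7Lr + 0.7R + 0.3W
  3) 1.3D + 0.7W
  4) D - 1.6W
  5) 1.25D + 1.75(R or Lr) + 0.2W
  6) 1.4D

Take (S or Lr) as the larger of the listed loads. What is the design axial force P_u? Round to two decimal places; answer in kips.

(S or Lr) → Lr = 55 kips; (R or Lr) → Lr = 55 kips.
1) 1.35(164) + 1.6(3) + 0.2(55) = 221.40 + 4.80 + 11.00 = 237.20
2) 1.3(164) + 0.7(55) + 0.7(3) + 0.3(78) = 213.20 + 38.50 + 2.10 + 23.40 = 277.20
3) 1.3(164) + 0.7(78) = 213.20 + 54.60 = 267.80
4) 1.0(164) - 1.6(78) = 164.00 - 124.80 = 39.20
5) 1.25(164) + 1.75(55) + 0.2(78) = 205.00 + 96.25 + 15.60 = 316.85
6) 1.4(164) = 229.60
Combination 5 governs: P_u = 316.85 kips.

316.85 kips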